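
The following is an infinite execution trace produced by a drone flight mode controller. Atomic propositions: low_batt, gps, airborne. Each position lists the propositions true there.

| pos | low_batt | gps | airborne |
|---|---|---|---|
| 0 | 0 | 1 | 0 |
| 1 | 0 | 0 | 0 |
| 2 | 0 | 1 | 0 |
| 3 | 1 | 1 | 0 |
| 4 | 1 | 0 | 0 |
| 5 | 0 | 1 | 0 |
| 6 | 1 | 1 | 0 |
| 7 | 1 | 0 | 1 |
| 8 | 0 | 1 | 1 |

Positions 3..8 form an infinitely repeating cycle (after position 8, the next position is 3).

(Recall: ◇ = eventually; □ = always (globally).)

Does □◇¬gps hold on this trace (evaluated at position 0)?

◇¬gps holds at every position 0..8, and those are all positions ever visited, so □◇¬gps holds.

Yes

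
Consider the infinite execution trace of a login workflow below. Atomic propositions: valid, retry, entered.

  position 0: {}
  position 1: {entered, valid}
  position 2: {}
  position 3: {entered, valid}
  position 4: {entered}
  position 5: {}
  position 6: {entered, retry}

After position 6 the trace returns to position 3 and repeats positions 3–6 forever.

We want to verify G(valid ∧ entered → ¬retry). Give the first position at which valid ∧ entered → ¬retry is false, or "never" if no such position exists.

valid ∧ entered → ¬retry holds at every position 0..6, and those are all the positions the trace ever visits, so the invariant G(valid ∧ entered → ¬retry) is never violated.

never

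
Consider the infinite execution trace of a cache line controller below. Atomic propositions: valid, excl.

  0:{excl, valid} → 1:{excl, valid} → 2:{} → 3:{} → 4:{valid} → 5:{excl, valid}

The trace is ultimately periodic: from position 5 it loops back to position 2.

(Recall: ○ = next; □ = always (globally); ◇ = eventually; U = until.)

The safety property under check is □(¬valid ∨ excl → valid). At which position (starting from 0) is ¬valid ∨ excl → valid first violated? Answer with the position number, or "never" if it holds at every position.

2

Check ¬valid ∨ excl → valid at each position in order: 0 ✓, 1 ✓.
At position 2 the labels are {}, so ¬valid ∨ excl → valid is false there. This is the first violation.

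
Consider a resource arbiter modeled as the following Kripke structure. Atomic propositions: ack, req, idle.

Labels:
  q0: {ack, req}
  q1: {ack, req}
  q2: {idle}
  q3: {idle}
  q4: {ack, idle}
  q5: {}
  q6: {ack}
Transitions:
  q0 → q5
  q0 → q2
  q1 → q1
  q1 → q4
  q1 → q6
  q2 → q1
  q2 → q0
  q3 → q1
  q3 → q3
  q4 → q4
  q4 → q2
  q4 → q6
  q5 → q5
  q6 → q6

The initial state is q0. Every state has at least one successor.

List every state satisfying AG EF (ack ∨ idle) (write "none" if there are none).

{q6}

States satisfying EF (ack ∨ idle): {q0, q1, q2, q3, q4, q6}.
States satisfying AG EF (ack ∨ idle): {q6}.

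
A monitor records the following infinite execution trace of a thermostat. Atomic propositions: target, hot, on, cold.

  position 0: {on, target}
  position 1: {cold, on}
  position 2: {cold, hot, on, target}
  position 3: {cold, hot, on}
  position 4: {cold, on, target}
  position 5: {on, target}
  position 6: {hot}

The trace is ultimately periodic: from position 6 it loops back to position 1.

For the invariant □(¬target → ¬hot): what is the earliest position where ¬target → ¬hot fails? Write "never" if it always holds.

Check ¬target → ¬hot at each position in order: 0 ✓, 1 ✓, 2 ✓.
At position 3 the labels are {cold, hot, on}, so ¬target → ¬hot is false there. This is the first violation.

3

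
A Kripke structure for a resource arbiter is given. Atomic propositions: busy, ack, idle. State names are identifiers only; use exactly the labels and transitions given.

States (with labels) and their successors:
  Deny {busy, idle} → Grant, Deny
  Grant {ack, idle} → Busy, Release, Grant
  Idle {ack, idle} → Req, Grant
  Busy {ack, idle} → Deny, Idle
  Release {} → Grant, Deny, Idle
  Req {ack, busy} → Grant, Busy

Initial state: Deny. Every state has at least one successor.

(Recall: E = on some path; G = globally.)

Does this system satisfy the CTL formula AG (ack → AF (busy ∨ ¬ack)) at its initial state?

No

States satisfying ack → AF (busy ∨ ¬ack): {Deny, Release, Req}.
States satisfying AG (ack → AF (busy ∨ ¬ack)): ∅.
Busy is reachable from Deny and violates ack → AF (busy ∨ ¬ack), so AG fails at Deny.
Deny ∉ Sat(AG (ack → AF (busy ∨ ¬ack))).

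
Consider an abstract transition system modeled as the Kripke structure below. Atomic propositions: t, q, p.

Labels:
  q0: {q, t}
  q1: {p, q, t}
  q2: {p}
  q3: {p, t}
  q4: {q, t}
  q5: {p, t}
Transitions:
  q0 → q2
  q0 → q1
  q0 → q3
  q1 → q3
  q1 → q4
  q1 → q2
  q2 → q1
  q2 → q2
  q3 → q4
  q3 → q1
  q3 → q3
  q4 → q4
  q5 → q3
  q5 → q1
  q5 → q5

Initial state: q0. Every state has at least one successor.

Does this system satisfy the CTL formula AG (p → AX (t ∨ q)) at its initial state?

States satisfying p → AX (t ∨ q): {q0, q3, q4, q5}.
States satisfying AG (p → AX (t ∨ q)): {q4}.
q1 is reachable from q0 and violates p → AX (t ∨ q), so AG fails at q0.
q0 ∉ Sat(AG (p → AX (t ∨ q))).

No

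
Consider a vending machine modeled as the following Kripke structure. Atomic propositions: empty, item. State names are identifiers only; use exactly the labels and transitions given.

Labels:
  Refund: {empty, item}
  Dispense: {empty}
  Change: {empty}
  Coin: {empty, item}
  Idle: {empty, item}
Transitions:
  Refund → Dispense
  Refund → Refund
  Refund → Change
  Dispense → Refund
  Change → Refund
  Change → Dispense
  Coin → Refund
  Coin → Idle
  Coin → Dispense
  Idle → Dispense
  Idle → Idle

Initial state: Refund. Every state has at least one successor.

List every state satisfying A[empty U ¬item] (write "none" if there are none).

States satisfying empty: {Refund, Dispense, Change, Coin, Idle}.
States satisfying ¬item: {Dispense, Change}.
States satisfying A[empty U ¬item]: {Dispense, Change}.

{Dispense, Change}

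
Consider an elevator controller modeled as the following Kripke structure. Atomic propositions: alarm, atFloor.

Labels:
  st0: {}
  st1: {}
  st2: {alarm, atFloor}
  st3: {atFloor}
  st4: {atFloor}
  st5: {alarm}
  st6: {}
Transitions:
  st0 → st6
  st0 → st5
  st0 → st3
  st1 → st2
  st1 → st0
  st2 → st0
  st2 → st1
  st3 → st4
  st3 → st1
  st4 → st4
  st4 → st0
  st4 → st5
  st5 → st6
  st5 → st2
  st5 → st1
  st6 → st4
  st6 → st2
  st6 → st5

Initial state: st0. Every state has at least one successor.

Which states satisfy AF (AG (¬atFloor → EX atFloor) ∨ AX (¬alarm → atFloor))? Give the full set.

{st0, st1, st2, st3, st4, st5, st6}

States satisfying AG (¬atFloor → EX atFloor) ∨ AX (¬alarm → atFloor): {st0, st1, st2, st3, st4, st5, st6}.
States satisfying AF (AG (¬atFloor → EX atFloor) ∨ AX (¬alarm → atFloor)): {st0, st1, st2, st3, st4, st5, st6}.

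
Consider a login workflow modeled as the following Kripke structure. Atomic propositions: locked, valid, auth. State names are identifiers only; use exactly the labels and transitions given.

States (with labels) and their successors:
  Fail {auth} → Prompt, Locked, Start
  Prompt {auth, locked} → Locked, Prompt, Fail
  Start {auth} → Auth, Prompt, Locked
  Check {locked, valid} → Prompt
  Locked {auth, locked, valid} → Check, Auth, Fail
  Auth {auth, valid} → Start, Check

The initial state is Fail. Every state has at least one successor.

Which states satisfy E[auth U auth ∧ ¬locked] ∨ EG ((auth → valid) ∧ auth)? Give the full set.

States satisfying auth: {Fail, Prompt, Start, Locked, Auth}.
States satisfying auth ∧ ¬locked: {Fail, Start, Auth}.
States satisfying E[auth U auth ∧ ¬locked]: {Fail, Prompt, Start, Locked, Auth}.
States satisfying (auth → valid) ∧ auth: {Locked, Auth}.
States satisfying EG ((auth → valid) ∧ auth): ∅.
States satisfying E[auth U auth ∧ ¬locked] ∨ EG ((auth → valid) ∧ auth): {Fail, Prompt, Start, Locked, Auth}.

{Fail, Prompt, Start, Locked, Auth}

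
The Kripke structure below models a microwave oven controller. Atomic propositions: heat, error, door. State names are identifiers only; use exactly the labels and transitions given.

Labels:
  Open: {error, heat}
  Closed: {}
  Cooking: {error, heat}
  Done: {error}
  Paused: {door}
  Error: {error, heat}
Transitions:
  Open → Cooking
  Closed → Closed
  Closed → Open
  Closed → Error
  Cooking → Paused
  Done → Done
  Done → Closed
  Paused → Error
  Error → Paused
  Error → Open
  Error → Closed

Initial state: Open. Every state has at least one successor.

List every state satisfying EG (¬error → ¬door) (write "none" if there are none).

States satisfying ¬error → ¬door: {Open, Closed, Cooking, Done, Error}.
States satisfying EG (¬error → ¬door): {Closed, Done, Error}.

{Closed, Done, Error}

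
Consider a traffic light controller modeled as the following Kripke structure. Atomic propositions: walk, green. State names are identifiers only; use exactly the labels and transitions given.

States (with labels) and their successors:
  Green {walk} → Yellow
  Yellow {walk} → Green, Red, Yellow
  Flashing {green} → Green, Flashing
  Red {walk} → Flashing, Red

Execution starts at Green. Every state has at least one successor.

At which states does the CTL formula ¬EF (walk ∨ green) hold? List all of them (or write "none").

States satisfying walk ∨ green: {Green, Yellow, Flashing, Red}.
States satisfying EF (walk ∨ green): {Green, Yellow, Flashing, Red}.
States satisfying ¬EF (walk ∨ green): ∅.

none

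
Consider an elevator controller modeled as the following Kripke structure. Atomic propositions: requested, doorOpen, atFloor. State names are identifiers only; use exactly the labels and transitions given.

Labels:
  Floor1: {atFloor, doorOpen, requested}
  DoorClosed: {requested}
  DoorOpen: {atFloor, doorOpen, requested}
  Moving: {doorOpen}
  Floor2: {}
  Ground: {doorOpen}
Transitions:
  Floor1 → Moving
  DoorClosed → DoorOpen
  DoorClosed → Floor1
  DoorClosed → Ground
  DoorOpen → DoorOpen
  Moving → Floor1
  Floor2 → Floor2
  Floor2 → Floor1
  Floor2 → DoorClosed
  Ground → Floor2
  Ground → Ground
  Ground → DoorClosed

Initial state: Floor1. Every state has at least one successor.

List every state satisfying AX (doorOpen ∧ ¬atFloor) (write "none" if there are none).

{Floor1}

States satisfying doorOpen ∧ ¬atFloor: {Moving, Ground}.
States satisfying AX (doorOpen ∧ ¬atFloor): {Floor1}.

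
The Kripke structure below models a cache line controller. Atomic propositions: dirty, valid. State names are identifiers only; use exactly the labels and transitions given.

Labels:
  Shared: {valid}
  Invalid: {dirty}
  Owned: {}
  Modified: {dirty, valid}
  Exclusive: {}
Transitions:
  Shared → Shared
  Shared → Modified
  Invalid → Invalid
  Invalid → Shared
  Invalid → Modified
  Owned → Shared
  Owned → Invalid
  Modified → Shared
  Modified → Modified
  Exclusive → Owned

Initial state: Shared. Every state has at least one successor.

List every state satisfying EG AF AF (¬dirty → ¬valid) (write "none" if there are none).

States satisfying AF AF (¬dirty → ¬valid): {Invalid, Owned, Modified, Exclusive}.
States satisfying EG AF AF (¬dirty → ¬valid): {Invalid, Owned, Modified, Exclusive}.

{Invalid, Owned, Modified, Exclusive}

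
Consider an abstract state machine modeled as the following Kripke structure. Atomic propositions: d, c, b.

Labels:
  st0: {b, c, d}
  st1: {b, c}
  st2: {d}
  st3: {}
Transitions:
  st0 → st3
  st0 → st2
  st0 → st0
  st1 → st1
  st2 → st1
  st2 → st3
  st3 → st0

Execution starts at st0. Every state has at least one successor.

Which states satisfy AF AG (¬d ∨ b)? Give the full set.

{st1}

States satisfying AG (¬d ∨ b): {st1}.
States satisfying AF AG (¬d ∨ b): {st1}.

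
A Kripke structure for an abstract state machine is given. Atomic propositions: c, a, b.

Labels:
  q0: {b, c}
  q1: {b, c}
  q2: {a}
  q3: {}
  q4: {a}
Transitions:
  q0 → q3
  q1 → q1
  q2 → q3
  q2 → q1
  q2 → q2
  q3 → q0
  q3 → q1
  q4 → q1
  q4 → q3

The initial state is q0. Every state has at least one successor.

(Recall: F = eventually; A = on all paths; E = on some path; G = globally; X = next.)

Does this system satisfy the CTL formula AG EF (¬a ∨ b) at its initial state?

Yes

States satisfying EF (¬a ∨ b): {q0, q1, q2, q3, q4}.
States satisfying AG EF (¬a ∨ b): {q0, q1, q2, q3, q4}.
Every state reachable from q0 satisfies EF (¬a ∨ b).
q0 ∈ Sat(AG EF (¬a ∨ b)).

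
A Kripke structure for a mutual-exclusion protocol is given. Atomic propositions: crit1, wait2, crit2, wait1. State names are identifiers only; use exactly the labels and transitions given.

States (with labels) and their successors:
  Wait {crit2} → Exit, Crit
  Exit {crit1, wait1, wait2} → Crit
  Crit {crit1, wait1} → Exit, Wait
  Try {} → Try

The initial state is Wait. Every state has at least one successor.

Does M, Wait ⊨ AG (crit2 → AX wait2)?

States satisfying crit2 → AX wait2: {Exit, Crit, Try}.
States satisfying AG (crit2 → AX wait2): {Try}.
Wait is reachable from Wait and violates crit2 → AX wait2, so AG fails at Wait.
Wait ∉ Sat(AG (crit2 → AX wait2)).

Does not hold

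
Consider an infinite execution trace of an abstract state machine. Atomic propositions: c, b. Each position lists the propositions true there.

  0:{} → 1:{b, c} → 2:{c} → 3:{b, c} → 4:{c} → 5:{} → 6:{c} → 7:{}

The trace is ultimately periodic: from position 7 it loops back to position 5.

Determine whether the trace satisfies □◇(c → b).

Yes

◇(c → b) holds at every position 0..7, and those are all positions ever visited, so □◇(c → b) holds.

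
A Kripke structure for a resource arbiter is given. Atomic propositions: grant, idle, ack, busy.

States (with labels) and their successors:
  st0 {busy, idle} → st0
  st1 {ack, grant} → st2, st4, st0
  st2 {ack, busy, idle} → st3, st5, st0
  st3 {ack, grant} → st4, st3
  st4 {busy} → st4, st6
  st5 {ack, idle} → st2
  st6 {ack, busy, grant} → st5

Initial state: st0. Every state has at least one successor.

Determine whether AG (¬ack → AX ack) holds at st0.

States satisfying ¬ack → AX ack: {st1, st2, st3, st5, st6}.
States satisfying AG (¬ack → AX ack): ∅.
st0 is reachable from st0 and violates ¬ack → AX ack, so AG fails at st0.
st0 ∉ Sat(AG (¬ack → AX ack)).

Violated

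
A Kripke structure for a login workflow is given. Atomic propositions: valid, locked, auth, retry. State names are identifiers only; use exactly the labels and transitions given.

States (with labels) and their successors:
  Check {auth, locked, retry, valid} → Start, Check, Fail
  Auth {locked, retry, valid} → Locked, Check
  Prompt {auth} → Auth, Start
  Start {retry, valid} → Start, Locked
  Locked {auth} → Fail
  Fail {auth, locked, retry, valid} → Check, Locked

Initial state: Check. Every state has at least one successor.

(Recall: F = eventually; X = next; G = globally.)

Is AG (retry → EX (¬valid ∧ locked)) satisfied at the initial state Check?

States satisfying retry → EX (¬valid ∧ locked): {Prompt, Locked}.
States satisfying AG (retry → EX (¬valid ∧ locked)): ∅.
Check is reachable from Check and violates retry → EX (¬valid ∧ locked), so AG fails at Check.
Check ∉ Sat(AG (retry → EX (¬valid ∧ locked))).

Does not hold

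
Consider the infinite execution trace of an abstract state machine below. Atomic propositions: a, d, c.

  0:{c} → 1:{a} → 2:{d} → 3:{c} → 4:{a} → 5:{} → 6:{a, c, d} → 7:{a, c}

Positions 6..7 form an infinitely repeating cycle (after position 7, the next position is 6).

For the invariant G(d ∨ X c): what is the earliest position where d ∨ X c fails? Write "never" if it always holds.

0

At position 0 the labels are {c} and the next position 1 has {a}, so d ∨ X c is false there. This is the first violation.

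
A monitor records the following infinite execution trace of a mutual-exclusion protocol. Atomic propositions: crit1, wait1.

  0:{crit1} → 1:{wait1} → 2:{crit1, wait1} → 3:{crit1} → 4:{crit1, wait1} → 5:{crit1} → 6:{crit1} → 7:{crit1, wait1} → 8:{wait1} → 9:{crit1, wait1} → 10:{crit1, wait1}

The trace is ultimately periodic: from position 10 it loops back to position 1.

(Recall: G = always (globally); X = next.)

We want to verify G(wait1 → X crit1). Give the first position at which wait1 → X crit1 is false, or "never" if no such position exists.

Check wait1 → X crit1 at each position in order: 0 ✓, 1 ✓, 2 ✓, 3 ✓, 4 ✓, 5 ✓, 6 ✓.
At position 7 the labels are {crit1, wait1} and the next position 8 has {wait1}, so wait1 → X crit1 is false there. This is the first violation.

7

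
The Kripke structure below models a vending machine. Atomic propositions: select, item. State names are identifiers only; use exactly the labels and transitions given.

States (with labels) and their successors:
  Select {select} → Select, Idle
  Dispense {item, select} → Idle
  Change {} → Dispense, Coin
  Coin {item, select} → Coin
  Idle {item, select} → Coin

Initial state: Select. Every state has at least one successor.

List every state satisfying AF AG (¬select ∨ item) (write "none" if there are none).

{Dispense, Change, Coin, Idle}

States satisfying AG (¬select ∨ item): {Dispense, Change, Coin, Idle}.
States satisfying AF AG (¬select ∨ item): {Dispense, Change, Coin, Idle}.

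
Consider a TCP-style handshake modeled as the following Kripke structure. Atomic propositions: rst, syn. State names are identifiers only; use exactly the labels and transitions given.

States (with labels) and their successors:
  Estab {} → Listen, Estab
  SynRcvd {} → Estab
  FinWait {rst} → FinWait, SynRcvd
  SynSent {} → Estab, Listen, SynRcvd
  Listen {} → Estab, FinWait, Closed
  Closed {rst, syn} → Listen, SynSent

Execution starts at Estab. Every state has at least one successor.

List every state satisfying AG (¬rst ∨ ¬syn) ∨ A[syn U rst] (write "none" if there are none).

{FinWait, Closed}

States satisfying ¬rst ∨ ¬syn: {Estab, SynRcvd, FinWait, SynSent, Listen}.
States satisfying AG (¬rst ∨ ¬syn): ∅.
States satisfying syn: {Closed}.
States satisfying rst: {FinWait, Closed}.
States satisfying A[syn U rst]: {FinWait, Closed}.
States satisfying AG (¬rst ∨ ¬syn) ∨ A[syn U rst]: {FinWait, Closed}.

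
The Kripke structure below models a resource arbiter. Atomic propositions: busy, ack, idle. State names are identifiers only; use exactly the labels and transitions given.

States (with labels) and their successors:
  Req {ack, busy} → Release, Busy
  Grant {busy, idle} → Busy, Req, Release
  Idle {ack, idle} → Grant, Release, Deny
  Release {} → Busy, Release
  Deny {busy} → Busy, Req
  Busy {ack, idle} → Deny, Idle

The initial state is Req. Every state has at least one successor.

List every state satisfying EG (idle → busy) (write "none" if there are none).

{Req, Grant, Release, Deny}

States satisfying idle → busy: {Req, Grant, Release, Deny}.
States satisfying EG (idle → busy): {Req, Grant, Release, Deny}.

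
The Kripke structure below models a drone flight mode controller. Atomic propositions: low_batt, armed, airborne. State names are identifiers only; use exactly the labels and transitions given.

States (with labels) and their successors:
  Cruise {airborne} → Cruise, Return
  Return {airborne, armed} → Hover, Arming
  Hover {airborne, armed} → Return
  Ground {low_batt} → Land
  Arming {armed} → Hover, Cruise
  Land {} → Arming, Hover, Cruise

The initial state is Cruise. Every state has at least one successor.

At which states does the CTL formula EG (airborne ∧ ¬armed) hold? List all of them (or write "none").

States satisfying airborne ∧ ¬armed: {Cruise}.
States satisfying EG (airborne ∧ ¬armed): {Cruise}.

{Cruise}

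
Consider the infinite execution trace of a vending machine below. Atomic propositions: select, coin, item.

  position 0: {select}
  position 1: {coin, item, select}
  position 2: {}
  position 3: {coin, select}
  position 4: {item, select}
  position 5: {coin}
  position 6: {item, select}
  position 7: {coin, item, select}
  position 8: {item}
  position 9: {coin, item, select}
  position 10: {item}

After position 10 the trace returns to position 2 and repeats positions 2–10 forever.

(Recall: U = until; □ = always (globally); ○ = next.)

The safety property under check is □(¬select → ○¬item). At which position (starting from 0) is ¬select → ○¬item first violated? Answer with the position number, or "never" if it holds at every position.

Check ¬select → ○¬item at each position in order: 0 ✓, 1 ✓, 2 ✓, 3 ✓, 4 ✓.
At position 5 the labels are {coin} and the next position 6 has {item, select}, so ¬select → ○¬item is false there. This is the first violation.

5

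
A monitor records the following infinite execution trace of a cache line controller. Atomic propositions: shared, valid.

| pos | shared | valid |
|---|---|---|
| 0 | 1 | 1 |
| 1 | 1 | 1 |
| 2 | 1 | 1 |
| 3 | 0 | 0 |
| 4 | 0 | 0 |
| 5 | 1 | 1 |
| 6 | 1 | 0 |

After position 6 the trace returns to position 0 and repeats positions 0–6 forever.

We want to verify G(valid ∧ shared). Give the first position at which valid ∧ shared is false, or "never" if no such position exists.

Check valid ∧ shared at each position in order: 0 ✓, 1 ✓, 2 ✓.
At position 3 the labels are {}, so valid ∧ shared is false there. This is the first violation.

3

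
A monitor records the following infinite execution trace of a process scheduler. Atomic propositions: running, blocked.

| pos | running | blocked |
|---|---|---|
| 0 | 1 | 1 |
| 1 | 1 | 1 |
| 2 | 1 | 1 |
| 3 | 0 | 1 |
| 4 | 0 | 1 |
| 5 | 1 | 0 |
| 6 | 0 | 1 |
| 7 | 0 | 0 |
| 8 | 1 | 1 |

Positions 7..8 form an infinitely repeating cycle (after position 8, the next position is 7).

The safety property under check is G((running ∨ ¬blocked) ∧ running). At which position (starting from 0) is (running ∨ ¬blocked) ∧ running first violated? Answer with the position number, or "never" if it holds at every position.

Check (running ∨ ¬blocked) ∧ running at each position in order: 0 ✓, 1 ✓, 2 ✓.
At position 3 the labels are {blocked}, so (running ∨ ¬blocked) ∧ running is false there. This is the first violation.

3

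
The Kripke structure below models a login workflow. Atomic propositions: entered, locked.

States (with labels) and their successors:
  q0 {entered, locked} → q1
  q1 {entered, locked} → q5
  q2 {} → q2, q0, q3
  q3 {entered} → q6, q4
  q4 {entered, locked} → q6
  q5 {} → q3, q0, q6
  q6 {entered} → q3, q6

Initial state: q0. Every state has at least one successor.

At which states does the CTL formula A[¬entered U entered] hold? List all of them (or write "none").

States satisfying ¬entered: {q2, q5}.
States satisfying entered: {q0, q1, q3, q4, q6}.
States satisfying A[¬entered U entered]: {q0, q1, q3, q4, q5, q6}.

{q0, q1, q3, q4, q5, q6}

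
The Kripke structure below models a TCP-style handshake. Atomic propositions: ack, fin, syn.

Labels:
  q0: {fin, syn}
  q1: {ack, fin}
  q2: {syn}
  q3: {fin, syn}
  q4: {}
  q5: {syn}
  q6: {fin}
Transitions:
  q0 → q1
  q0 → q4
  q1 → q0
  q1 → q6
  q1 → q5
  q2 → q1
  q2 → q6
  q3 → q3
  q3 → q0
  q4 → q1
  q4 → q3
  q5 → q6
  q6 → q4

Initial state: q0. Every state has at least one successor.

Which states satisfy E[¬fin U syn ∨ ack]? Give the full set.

{q0, q1, q2, q3, q4, q5}

States satisfying ¬fin: {q2, q4, q5}.
States satisfying syn ∨ ack: {q0, q1, q2, q3, q5}.
States satisfying E[¬fin U syn ∨ ack]: {q0, q1, q2, q3, q4, q5}.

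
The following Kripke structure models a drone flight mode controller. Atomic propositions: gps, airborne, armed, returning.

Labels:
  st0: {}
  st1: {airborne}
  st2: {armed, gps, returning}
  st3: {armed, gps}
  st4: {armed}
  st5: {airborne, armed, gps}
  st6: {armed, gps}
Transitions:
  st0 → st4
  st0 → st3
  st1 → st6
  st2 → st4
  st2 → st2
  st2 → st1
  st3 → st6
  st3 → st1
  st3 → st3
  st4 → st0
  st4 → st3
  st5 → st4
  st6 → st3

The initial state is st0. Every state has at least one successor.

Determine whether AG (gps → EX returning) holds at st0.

Does not hold

States satisfying gps → EX returning: {st0, st1, st2, st4}.
States satisfying AG (gps → EX returning): ∅.
st3 is reachable from st0 and violates gps → EX returning, so AG fails at st0.
st0 ∉ Sat(AG (gps → EX returning)).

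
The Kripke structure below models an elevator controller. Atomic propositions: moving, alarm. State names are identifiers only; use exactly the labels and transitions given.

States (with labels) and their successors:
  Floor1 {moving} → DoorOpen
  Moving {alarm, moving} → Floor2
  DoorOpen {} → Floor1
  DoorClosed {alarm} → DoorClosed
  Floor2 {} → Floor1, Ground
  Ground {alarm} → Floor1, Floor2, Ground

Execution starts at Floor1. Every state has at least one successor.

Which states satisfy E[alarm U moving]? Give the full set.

{Floor1, Moving, Ground}

States satisfying alarm: {Moving, DoorClosed, Ground}.
States satisfying moving: {Floor1, Moving}.
States satisfying E[alarm U moving]: {Floor1, Moving, Ground}.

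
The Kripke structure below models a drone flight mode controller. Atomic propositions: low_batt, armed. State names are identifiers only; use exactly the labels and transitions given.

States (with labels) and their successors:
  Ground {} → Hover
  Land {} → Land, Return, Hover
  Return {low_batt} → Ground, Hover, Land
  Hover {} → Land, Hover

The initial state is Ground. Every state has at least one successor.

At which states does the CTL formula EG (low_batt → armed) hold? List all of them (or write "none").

States satisfying low_batt → armed: {Ground, Land, Hover}.
States satisfying EG (low_batt → armed): {Ground, Land, Hover}.

{Ground, Land, Hover}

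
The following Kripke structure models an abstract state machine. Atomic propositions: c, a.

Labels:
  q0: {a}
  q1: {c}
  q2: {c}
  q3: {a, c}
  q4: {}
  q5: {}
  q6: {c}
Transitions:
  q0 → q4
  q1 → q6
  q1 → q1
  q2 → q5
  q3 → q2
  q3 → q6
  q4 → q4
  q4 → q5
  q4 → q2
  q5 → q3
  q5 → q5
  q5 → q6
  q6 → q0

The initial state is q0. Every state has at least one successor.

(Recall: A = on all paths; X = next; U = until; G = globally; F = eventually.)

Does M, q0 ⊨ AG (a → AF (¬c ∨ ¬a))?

States satisfying a → AF (¬c ∨ ¬a): {q0, q1, q2, q3, q4, q5, q6}.
States satisfying AG (a → AF (¬c ∨ ¬a)): {q0, q1, q2, q3, q4, q5, q6}.
Every state reachable from q0 satisfies a → AF (¬c ∨ ¬a).
q0 ∈ Sat(AG (a → AF (¬c ∨ ¬a))).

Yes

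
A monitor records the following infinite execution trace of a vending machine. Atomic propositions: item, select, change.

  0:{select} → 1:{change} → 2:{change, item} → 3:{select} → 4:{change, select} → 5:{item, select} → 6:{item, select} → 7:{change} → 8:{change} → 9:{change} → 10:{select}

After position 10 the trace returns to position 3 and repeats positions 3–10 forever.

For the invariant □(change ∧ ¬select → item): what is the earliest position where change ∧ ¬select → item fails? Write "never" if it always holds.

1

Check change ∧ ¬select → item at each position in order: 0 ✓.
At position 1 the labels are {change}, so change ∧ ¬select → item is false there. This is the first violation.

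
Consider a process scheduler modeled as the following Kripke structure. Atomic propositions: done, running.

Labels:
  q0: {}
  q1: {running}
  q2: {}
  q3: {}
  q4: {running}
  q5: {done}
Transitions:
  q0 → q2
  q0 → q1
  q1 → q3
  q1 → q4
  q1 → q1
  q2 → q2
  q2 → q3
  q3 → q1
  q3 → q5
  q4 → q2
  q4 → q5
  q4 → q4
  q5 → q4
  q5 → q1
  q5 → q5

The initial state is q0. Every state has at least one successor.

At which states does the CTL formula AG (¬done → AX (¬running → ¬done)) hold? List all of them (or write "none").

States satisfying ¬done → AX (¬running → ¬done): {q0, q1, q2, q5}.
States satisfying AG (¬done → AX (¬running → ¬done)): ∅.

none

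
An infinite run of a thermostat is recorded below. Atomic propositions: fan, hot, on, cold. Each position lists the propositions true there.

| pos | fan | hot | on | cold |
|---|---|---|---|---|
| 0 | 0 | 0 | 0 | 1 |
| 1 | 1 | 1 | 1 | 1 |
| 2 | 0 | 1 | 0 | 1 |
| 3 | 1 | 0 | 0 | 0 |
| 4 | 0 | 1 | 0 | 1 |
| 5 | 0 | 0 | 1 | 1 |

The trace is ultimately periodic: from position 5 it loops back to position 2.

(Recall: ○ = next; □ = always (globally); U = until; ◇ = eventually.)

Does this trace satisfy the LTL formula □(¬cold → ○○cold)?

Satisfied

¬cold → ○○cold holds at every position 0..5, and those are all positions ever visited, so □(¬cold → ○○cold) holds.
Positions where ¬cold holds: 3.
Check ○○cold at each: 3→ok.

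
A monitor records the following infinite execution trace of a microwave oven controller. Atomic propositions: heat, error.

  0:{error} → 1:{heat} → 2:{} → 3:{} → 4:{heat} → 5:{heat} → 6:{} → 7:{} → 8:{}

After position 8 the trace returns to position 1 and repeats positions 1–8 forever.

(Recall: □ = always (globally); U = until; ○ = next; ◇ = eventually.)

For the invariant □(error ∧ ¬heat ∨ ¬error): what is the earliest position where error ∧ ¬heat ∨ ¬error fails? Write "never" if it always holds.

error ∧ ¬heat ∨ ¬error holds at every position 0..8, and those are all the positions the trace ever visits, so the invariant □(error ∧ ¬heat ∨ ¬error) is never violated.

never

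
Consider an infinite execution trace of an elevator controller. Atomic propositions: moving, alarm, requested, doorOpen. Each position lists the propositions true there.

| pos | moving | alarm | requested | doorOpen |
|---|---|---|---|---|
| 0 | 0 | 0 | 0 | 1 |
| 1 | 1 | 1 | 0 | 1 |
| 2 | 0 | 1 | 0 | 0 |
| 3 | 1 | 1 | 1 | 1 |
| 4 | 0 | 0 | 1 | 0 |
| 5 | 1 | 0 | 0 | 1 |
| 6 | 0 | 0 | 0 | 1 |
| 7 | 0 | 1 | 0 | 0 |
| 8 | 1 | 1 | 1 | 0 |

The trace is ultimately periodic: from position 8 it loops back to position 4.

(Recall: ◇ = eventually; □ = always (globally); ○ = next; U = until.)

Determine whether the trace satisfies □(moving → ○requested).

No

moving → ○requested must hold at every position from 0 onward. It fails at position 1, so □(moving → ○requested) is false.
Positions where moving holds: 1, 3, 5, 8.
Check ○requested at each: 1→fails, 3→ok, 5→fails, 8→ok.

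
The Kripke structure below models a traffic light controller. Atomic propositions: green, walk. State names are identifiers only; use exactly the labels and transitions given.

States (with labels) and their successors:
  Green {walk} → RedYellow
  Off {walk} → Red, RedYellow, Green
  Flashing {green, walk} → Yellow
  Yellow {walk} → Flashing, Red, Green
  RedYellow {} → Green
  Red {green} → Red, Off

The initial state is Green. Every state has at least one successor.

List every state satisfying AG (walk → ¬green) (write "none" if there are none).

States satisfying walk → ¬green: {Green, Off, Yellow, RedYellow, Red}.
States satisfying AG (walk → ¬green): {Green, Off, RedYellow, Red}.

{Green, Off, RedYellow, Red}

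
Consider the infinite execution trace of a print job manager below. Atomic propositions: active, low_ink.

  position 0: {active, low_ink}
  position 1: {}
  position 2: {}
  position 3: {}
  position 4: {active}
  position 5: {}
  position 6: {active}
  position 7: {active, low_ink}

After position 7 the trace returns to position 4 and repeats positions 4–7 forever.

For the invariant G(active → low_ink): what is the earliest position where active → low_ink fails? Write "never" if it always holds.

Check active → low_ink at each position in order: 0 ✓, 1 ✓, 2 ✓, 3 ✓.
At position 4 the labels are {active}, so active → low_ink is false there. This is the first violation.

4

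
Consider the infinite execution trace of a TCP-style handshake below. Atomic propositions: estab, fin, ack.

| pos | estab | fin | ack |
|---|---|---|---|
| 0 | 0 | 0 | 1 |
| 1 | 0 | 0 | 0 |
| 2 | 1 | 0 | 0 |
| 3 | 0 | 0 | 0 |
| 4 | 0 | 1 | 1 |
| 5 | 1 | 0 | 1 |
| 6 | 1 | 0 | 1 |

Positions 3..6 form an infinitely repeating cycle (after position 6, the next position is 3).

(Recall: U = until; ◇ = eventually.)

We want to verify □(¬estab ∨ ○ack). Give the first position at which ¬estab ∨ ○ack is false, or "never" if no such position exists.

Check ¬estab ∨ ○ack at each position in order: 0 ✓, 1 ✓.
At position 2 the labels are {estab} and the next position 3 has {}, so ¬estab ∨ ○ack is false there. This is the first violation.

2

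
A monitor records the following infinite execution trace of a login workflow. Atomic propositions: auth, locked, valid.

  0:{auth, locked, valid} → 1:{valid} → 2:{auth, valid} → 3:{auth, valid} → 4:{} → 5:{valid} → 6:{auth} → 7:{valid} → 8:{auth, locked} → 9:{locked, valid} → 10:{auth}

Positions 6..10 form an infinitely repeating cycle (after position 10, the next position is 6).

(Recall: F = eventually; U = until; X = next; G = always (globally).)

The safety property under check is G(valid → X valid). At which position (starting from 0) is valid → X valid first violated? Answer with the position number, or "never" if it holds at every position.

Check valid → X valid at each position in order: 0 ✓, 1 ✓, 2 ✓.
At position 3 the labels are {auth, valid} and the next position 4 has {}, so valid → X valid is false there. This is the first violation.

3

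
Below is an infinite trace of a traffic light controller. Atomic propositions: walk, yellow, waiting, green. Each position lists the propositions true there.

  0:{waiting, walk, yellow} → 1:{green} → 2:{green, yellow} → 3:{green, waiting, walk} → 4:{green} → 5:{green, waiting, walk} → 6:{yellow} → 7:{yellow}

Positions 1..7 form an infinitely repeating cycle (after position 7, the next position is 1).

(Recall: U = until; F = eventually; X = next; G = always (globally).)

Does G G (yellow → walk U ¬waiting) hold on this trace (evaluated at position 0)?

G (yellow → walk U ¬waiting) holds at every position 0..7, and those are all positions ever visited, so G G (yellow → walk U ¬waiting) holds.

Yes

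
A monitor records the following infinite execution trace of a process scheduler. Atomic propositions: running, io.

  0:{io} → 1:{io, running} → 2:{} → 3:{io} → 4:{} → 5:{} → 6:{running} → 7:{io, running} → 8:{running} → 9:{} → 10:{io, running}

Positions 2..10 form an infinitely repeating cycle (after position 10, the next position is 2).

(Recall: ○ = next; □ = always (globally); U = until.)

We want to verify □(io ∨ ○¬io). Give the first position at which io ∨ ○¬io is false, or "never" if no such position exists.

2

Check io ∨ ○¬io at each position in order: 0 ✓, 1 ✓.
At position 2 the labels are {} and the next position 3 has {io}, so io ∨ ○¬io is false there. This is the first violation.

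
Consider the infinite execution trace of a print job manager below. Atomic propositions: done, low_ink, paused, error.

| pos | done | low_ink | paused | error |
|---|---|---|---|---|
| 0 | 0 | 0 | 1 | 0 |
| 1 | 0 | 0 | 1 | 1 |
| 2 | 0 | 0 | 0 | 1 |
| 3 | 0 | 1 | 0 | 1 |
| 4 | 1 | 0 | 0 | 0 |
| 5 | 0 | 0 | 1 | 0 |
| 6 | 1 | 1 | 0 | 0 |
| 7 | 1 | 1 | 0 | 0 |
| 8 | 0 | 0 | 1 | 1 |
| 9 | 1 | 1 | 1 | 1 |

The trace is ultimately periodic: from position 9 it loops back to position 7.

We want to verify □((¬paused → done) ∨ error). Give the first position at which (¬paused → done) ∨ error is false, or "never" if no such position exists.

never

(¬paused → done) ∨ error holds at every position 0..9, and those are all the positions the trace ever visits, so the invariant □((¬paused → done) ∨ error) is never violated.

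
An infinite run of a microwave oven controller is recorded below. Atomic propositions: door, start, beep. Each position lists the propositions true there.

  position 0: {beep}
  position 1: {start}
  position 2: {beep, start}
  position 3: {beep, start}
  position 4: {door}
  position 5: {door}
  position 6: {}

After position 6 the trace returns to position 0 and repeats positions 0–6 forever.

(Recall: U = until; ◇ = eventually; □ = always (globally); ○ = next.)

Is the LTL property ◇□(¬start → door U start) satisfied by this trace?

□(¬start → door U start) is false at every position 0..6, so it never becomes true and ◇□(¬start → door U start) fails.

Does not hold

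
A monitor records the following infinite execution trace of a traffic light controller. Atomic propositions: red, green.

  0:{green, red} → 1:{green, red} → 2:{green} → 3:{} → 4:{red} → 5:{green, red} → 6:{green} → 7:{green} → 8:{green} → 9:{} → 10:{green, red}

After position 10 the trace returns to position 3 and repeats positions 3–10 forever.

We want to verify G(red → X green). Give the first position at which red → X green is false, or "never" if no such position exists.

10

Check red → X green at each position in order: 0 ✓, 1 ✓, 2 ✓, 3 ✓, 4 ✓, 5 ✓, 6 ✓, 7 ✓, 8 ✓, 9 ✓.
At position 10 the labels are {green, red} and the next position 3 has {}, so red → X green is false there. This is the first violation.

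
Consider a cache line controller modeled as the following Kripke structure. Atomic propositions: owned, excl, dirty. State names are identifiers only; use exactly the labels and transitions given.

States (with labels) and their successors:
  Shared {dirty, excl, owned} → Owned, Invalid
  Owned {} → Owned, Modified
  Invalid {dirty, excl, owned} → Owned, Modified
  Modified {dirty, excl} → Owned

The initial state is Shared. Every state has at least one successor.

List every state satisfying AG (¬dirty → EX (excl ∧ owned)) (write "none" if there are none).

none

States satisfying ¬dirty → EX (excl ∧ owned): {Shared, Invalid, Modified}.
States satisfying AG (¬dirty → EX (excl ∧ owned)): ∅.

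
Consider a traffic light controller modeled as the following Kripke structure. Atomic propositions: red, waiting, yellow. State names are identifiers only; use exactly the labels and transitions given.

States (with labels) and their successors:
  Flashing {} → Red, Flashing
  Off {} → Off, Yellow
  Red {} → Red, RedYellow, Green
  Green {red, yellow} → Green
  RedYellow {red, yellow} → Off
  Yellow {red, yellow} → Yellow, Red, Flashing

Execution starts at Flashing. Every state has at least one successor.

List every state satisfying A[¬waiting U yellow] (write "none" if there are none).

{Green, RedYellow, Yellow}

States satisfying ¬waiting: {Flashing, Off, Red, Green, RedYellow, Yellow}.
States satisfying yellow: {Green, RedYellow, Yellow}.
States satisfying A[¬waiting U yellow]: {Green, RedYellow, Yellow}.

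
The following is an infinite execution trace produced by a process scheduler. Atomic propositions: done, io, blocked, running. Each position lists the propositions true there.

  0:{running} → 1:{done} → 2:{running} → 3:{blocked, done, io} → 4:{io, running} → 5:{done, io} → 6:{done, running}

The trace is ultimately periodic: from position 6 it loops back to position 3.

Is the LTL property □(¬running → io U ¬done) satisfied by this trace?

¬running → io U ¬done must hold at every position from 0 onward. It fails at position 1, so □(¬running → io U ¬done) is false.
Positions where ¬running holds: 1, 3, 5.
Check io U ¬done at each: 1→fails, 3→ok, 5→fails.

Violated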